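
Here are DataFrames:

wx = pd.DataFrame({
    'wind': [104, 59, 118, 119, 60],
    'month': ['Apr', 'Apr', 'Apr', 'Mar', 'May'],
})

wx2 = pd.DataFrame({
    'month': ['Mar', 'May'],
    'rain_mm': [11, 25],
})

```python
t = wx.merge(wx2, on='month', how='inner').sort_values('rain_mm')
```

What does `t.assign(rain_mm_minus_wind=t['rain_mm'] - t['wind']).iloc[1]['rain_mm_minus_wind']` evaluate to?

merge on 'month' (how='inner') → 2 rows:
   wind month  rain_mm
0   119   Mar       11
1    60   May       25
sort by rain_mm:
   wind month  rain_mm
0   119   Mar       11
1    60   May       25
add column rain_mm_minus_wind = t['rain_mm'] - t['wind']:
   wind month  rain_mm  rain_mm_minus_wind
0   119   Mar       11                -108
1    60   May       25                 -35

-35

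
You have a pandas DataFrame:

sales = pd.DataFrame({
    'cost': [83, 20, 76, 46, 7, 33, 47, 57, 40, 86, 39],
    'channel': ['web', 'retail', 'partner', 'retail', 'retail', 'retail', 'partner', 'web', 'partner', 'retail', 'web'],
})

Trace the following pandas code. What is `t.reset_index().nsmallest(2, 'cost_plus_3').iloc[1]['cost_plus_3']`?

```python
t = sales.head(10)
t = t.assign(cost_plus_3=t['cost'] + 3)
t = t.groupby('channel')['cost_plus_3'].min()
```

43

take first 10 rows:
   cost  channel
0    83      web
1    20   retail
2    76  partner
3    46   retail
4     7   retail
5    33   retail
6    47  partner
7    57      web
8    40  partner
9    86   retail
add column cost_plus_3 = t['cost'] + 3:
   cost  channel  cost_plus_3
0    83      web           86
1    20   retail           23
2    76  partner           79
3    46   retail           49
4     7   retail           10
5    33   retail           36
6    47  partner           50
7    57      web           60
8    40  partner           43
9    86   retail           89
group by channel, min of cost_plus_3:
channel
partner    43
retail     10
web        60
Name: cost_plus_3, dtype: int64
reset_index():
   channel  cost_plus_3
0  partner           43
1   retail           10
2      web           60
take 2 rows with smallest cost_plus_3:
   channel  cost_plus_3
1   retail           10
0  partner           43
value at position 1, column 'cost_plus_3' → 43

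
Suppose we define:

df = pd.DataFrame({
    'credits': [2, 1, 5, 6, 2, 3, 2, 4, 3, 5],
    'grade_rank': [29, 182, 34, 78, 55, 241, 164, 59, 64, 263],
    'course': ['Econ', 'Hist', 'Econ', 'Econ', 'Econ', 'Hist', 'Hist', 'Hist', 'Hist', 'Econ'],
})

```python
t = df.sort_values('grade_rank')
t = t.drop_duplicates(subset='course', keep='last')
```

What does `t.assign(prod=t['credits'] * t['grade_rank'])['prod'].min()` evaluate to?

sort by grade_rank:
   credits  grade_rank course
0        2          29   Econ
2        5          34   Econ
4        2          55   Econ
7        4          59   Hist
8        3          64   Hist
3        6          78   Econ
6        2         164   Hist
1        1         182   Hist
5        3         241   Hist
9        5         263   Econ
drop duplicate course (keep=last):
   credits  grade_rank course
5        3         241   Hist
9        5         263   Econ
add column prod = t['credits'] * t['grade_rank']:
   credits  grade_rank course  prod
5        3         241   Hist   723
9        5         263   Econ  1315
So min() = 723.

723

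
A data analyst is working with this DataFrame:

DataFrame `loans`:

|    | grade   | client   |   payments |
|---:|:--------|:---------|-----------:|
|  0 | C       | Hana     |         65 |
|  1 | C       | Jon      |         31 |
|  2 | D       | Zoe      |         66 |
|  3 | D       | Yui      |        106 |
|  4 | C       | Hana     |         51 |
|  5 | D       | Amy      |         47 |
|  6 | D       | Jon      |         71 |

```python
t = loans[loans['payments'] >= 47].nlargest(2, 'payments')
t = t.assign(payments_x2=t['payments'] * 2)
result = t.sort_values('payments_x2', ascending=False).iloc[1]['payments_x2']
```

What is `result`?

filter rows where payments >= 47:
  grade client  payments
0     C   Hana        65
2     D    Zoe        66
3     D    Yui       106
4     C   Hana        51
5     D    Amy        47
6     D    Jon        71
take 2 rows with largest payments:
  grade client  payments
3     D    Yui       106
6     D    Jon        71
add column payments_x2 = t['payments'] * 2:
  grade client  payments  payments_x2
3     D    Yui       106          212
6     D    Jon        71          142
sort by payments_x2 descending:
  grade client  payments  payments_x2
3     D    Yui       106          212
6     D    Jon        71          142
Reading off the value at position 1, column 'payments_x2', we get 142.

142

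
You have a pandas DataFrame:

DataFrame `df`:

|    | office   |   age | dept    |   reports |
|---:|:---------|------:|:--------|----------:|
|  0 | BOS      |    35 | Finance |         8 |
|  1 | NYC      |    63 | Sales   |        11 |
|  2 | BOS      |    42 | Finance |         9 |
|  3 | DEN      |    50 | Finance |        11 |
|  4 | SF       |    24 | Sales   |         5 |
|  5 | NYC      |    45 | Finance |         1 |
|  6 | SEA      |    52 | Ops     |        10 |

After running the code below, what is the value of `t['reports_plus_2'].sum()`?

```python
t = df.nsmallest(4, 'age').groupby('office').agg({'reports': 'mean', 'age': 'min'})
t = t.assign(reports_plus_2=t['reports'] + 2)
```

take 4 rows with smallest age:
  office  age     dept  reports
4     SF   24    Sales        5
0    BOS   35  Finance        8
2    BOS   42  Finance        9
5    NYC   45  Finance        1
group by office: mean(reports), min(age):
        reports  age
office              
BOS         8.5   35
NYC         1.0   45
SF          5.0   24
add column reports_plus_2 = t['reports'] + 2:
        reports  age  reports_plus_2
office                              
BOS         8.5   35            10.5
NYC         1.0   45             3.0
SF          5.0   24             7.0

20.5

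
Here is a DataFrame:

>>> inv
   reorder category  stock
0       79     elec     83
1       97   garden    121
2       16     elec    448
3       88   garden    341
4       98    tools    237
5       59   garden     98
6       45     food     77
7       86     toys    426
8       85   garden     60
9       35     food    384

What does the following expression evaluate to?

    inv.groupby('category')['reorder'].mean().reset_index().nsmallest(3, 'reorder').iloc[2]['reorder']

group by category, mean of reorder:
category
elec      47.50
food      40.00
garden    82.25
tools     98.00
toys      86.00
Name: reorder, dtype: float64
reset_index():
  category  reorder
0     elec    47.50
1     food    40.00
2   garden    82.25
3    tools    98.00
4     toys    86.00
take 3 rows with smallest reorder:
  category  reorder
1     food    40.00
0     elec    47.50
2   garden    82.25
value at position 2, column 'reorder' → 82.25

82.25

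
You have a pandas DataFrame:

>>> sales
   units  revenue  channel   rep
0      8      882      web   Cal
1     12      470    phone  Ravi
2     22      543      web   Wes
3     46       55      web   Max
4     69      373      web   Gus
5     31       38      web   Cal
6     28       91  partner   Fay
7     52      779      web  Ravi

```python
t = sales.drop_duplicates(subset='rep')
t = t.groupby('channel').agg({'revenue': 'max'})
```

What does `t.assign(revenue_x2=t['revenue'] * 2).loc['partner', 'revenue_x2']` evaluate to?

drop duplicate rep (keep=first):
   units  revenue  channel   rep
0      8      882      web   Cal
1     12      470    phone  Ravi
2     22      543      web   Wes
3     46       55      web   Max
4     69      373      web   Gus
6     28       91  partner   Fay
group by channel, max of revenue:
         revenue
channel         
partner       91
phone        470
web          882
add column revenue_x2 = t['revenue'] * 2:
         revenue  revenue_x2
channel                     
partner       91         182
phone        470         940
web          882        1764
value at row 'partner', column 'revenue_x2' → 182

182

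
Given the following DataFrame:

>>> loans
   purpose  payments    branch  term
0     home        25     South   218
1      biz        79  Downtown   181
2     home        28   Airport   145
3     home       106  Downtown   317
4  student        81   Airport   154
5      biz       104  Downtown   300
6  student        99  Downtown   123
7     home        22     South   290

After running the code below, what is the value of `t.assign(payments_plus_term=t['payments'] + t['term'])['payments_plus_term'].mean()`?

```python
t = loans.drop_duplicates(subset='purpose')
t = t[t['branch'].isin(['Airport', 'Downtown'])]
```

247.5

drop duplicate purpose (keep=first):
   purpose  payments    branch  term
0     home        25     South   218
1      biz        79  Downtown   181
4  student        81   Airport   154
filter rows where branch in ['Airport', 'Downtown']:
   purpose  payments    branch  term
1      biz        79  Downtown   181
4  student        81   Airport   154
add column payments_plus_term = t['payments'] + t['term']:
   purpose  payments    branch  term  payments_plus_term
1      biz        79  Downtown   181                 260
4  student        81   Airport   154                 235
Hence 247.5.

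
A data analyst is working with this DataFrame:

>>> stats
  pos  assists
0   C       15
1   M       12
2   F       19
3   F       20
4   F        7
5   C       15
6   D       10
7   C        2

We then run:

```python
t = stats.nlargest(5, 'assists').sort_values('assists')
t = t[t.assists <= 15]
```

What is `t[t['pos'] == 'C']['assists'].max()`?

take 5 rows with largest assists:
  pos  assists
3   F       20
2   F       19
0   C       15
5   C       15
1   M       12
sort by assists:
  pos  assists
1   M       12
0   C       15
5   C       15
2   F       19
3   F       20
filter rows where assists <= 15:
  pos  assists
1   M       12
0   C       15
5   C       15
filter rows where pos == 'C':
  pos  assists
0   C       15
5   C       15

15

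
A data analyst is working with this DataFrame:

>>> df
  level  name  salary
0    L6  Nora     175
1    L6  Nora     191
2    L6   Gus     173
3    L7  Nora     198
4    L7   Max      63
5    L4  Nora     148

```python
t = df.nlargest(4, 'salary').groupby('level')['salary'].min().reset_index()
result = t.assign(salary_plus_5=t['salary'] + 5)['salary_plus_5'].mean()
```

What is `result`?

190.5

take 4 rows with largest salary:
  level  name  salary
3    L7  Nora     198
1    L6  Nora     191
0    L6  Nora     175
2    L6   Gus     173
group by level, min of salary:
level
L6    173
L7    198
Name: salary, dtype: int64
reset_index():
  level  salary
0    L6     173
1    L7     198
add column salary_plus_5 = t['salary'] + 5:
  level  salary  salary_plus_5
0    L6     173            178
1    L7     198            203
The mean of column 'salary_plus_5' is 190.5.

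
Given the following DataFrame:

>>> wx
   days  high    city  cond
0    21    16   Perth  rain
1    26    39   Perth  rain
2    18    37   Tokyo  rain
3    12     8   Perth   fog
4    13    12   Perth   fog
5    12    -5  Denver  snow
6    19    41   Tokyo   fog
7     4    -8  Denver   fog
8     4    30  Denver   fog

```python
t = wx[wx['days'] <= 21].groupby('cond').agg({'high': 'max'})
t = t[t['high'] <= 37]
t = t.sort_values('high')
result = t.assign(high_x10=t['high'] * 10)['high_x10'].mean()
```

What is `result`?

160.0

filter rows where days <= 21:
   days  high    city  cond
0    21    16   Perth  rain
2    18    37   Tokyo  rain
3    12     8   Perth   fog
4    13    12   Perth   fog
5    12    -5  Denver  snow
6    19    41   Tokyo   fog
7     4    -8  Denver   fog
8     4    30  Denver   fog
group by cond, max of high:
      high
cond      
fog     41
rain    37
snow    -5
filter rows where high <= 37:
      high
cond      
rain    37
snow    -5
sort by high:
      high
cond      
snow    -5
rain    37
add column high_x10 = t['high'] * 10:
      high  high_x10
cond                
snow    -5       -50
rain    37       370
Reading off the mean of column 'high_x10', we get 160.0.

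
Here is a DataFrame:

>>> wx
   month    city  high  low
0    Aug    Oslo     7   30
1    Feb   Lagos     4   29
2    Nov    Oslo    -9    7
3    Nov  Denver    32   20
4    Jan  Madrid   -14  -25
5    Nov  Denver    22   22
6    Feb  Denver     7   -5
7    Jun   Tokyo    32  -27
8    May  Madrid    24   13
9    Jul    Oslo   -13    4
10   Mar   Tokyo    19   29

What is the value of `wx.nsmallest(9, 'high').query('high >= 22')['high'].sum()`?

take 9 rows with smallest high:
   month    city  high  low
4    Jan  Madrid   -14  -25
9    Jul    Oslo   -13    4
2    Nov    Oslo    -9    7
1    Feb   Lagos     4   29
0    Aug    Oslo     7   30
6    Feb  Denver     7   -5
10   Mar   Tokyo    19   29
5    Nov  Denver    22   22
8    May  Madrid    24   13
filter rows where high >= 22:
  month    city  high  low
5   Nov  Denver    22   22
8   May  Madrid    24   13
Hence 46.

46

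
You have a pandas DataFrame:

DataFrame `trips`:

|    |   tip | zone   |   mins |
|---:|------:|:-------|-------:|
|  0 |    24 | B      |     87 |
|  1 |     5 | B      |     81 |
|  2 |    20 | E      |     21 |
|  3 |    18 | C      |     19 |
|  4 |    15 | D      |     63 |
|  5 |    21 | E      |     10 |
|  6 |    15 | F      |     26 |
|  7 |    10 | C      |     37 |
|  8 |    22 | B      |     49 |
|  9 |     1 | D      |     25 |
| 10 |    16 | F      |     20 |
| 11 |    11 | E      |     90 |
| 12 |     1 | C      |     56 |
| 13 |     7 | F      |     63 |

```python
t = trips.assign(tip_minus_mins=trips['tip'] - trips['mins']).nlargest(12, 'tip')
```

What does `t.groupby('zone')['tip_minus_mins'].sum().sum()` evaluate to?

-382

add column tip_minus_mins = trips['tip'] - trips['mins']:
    tip zone  mins  tip_minus_mins
0    24    B    87             -63
1     5    B    81             -76
2    20    E    21              -1
3    18    C    19              -1
4    15    D    63             -48
5    21    E    10              11
6    15    F    26             -11
7    10    C    37             -27
8    22    B    49             -27
9     1    D    25             -24
10   16    F    20              -4
11   11    E    90             -79
12    1    C    56             -55
13    7    F    63             -56
take 12 rows with largest tip:
    tip zone  mins  tip_minus_mins
0    24    B    87             -63
8    22    B    49             -27
5    21    E    10              11
2    20    E    21              -1
3    18    C    19              -1
10   16    F    20              -4
4    15    D    63             -48
6    15    F    26             -11
11   11    E    90             -79
7    10    C    37             -27
13    7    F    63             -56
1     5    B    81             -76
group by zone, sum of tip_minus_mins:
zone
B   -166
C    -28
D    -48
E    -69
F    -71
Name: tip_minus_mins, dtype: int64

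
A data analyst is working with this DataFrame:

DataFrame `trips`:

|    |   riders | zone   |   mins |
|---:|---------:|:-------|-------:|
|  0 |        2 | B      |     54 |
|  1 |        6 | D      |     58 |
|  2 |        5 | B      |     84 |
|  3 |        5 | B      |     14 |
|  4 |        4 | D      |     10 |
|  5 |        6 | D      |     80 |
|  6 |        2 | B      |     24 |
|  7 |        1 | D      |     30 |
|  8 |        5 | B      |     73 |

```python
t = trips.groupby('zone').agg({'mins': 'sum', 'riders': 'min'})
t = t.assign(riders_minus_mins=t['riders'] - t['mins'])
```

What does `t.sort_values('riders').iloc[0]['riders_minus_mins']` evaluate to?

group by zone: sum(mins), min(riders):
      mins  riders
zone              
B      249       2
D      178       1
add column riders_minus_mins = t['riders'] - t['mins']:
      mins  riders  riders_minus_mins
zone                                 
B      249       2               -247
D      178       1               -177
sort by riders:
      mins  riders  riders_minus_mins
zone                                 
D      178       1               -177
B      249       2               -247
value at position 0, column 'riders_minus_mins' → -177

-177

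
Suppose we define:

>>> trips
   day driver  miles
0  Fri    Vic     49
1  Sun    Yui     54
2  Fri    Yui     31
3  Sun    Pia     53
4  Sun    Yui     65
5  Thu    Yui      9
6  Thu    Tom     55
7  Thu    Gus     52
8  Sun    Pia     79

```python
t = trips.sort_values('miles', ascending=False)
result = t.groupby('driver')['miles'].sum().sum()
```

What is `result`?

447

sort by miles descending:
   day driver  miles
8  Sun    Pia     79
4  Sun    Yui     65
6  Thu    Tom     55
1  Sun    Yui     54
3  Sun    Pia     53
7  Thu    Gus     52
0  Fri    Vic     49
2  Fri    Yui     31
5  Thu    Yui      9
group by driver, sum of miles:
driver
Gus     52
Pia    132
Tom     55
Vic     49
Yui    159
Name: miles, dtype: int64
Hence 447.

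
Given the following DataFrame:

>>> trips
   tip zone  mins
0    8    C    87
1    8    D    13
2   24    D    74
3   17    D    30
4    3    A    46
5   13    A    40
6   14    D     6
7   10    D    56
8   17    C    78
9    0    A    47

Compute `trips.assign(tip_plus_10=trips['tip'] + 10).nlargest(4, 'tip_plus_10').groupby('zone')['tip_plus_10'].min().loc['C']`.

27

add column tip_plus_10 = trips['tip'] + 10:
   tip zone  mins  tip_plus_10
0    8    C    87           18
1    8    D    13           18
2   24    D    74           34
3   17    D    30           27
4    3    A    46           13
5   13    A    40           23
6   14    D     6           24
7   10    D    56           20
8   17    C    78           27
9    0    A    47           10
take 4 rows with largest tip_plus_10:
   tip zone  mins  tip_plus_10
2   24    D    74           34
3   17    D    30           27
8   17    C    78           27
6   14    D     6           24
group by zone, min of tip_plus_10:
zone
C    27
D    24
Name: tip_plus_10, dtype: int64
Taking the value at index 'C' gives 27.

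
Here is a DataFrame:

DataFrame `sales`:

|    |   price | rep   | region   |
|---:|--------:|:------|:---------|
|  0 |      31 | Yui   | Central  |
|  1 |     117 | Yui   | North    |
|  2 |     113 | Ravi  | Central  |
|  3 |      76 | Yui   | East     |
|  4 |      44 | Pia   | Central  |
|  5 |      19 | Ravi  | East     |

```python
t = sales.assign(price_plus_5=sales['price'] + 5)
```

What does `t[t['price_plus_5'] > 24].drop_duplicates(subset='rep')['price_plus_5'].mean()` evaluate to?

add column price_plus_5 = sales['price'] + 5:
   price   rep   region  price_plus_5
0     31   Yui  Central            36
1    117   Yui    North           122
2    113  Ravi  Central           118
3     76   Yui     East            81
4     44   Pia  Central            49
5     19  Ravi     East            24
filter rows where price_plus_5 > 24:
   price   rep   region  price_plus_5
0     31   Yui  Central            36
1    117   Yui    North           122
2    113  Ravi  Central           118
3     76   Yui     East            81
4     44   Pia  Central            49
drop duplicate rep (keep=first):
   price   rep   region  price_plus_5
0     31   Yui  Central            36
2    113  Ravi  Central           118
4     44   Pia  Central            49

67.6666666667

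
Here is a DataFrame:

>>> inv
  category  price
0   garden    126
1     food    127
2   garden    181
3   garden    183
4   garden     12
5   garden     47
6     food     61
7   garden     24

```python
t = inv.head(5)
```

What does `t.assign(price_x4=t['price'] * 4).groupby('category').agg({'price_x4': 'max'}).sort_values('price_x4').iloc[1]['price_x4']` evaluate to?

take first 5 rows:
  category  price
0   garden    126
1     food    127
2   garden    181
3   garden    183
4   garden     12
add column price_x4 = t['price'] * 4:
  category  price  price_x4
0   garden    126       504
1     food    127       508
2   garden    181       724
3   garden    183       732
4   garden     12        48
group by category, max of price_x4:
          price_x4
category          
food           508
garden         732
sort by price_x4:
          price_x4
category          
food           508
garden         732
Finally, value at position 1, column 'price_x4' = 732.

732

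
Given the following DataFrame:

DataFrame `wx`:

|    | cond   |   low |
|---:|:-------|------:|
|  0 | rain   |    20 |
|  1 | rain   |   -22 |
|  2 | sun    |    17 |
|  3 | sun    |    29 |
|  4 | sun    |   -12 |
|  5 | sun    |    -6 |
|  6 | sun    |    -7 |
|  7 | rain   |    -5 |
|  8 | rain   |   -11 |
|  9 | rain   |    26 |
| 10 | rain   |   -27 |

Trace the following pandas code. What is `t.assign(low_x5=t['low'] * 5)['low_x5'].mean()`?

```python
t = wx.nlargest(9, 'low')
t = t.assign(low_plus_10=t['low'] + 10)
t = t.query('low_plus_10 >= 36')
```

take 9 rows with largest low:
   cond  low
3   sun   29
9  rain   26
0  rain   20
2   sun   17
7  rain   -5
5   sun   -6
6   sun   -7
8  rain  -11
4   sun  -12
add column low_plus_10 = t['low'] + 10:
   cond  low  low_plus_10
3   sun   29           39
9  rain   26           36
0  rain   20           30
2   sun   17           27
7  rain   -5            5
5   sun   -6            4
6   sun   -7            3
8  rain  -11           -1
4   sun  -12           -2
filter rows where low_plus_10 >= 36:
   cond  low  low_plus_10
3   sun   29           39
9  rain   26           36
add column low_x5 = t['low'] * 5:
   cond  low  low_plus_10  low_x5
3   sun   29           39     145
9  rain   26           36     130
Then the mean of column 'low_x5': 137.5

137.5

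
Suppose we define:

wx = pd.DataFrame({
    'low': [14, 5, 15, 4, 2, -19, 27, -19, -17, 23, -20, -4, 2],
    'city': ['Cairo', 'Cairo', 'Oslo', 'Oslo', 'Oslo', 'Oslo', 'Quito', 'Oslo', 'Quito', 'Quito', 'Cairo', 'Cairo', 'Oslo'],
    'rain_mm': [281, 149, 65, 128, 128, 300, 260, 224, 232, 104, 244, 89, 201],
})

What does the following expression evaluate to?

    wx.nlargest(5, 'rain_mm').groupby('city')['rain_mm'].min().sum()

take 5 rows with largest rain_mm:
    low   city  rain_mm
5   -19   Oslo      300
0    14  Cairo      281
6    27  Quito      260
10  -20  Cairo      244
8   -17  Quito      232
group by city, min of rain_mm:
city
Cairo    244
Oslo     300
Quito    232
Name: rain_mm, dtype: int64
Reading off the sum of the resulting series, we get 776.

776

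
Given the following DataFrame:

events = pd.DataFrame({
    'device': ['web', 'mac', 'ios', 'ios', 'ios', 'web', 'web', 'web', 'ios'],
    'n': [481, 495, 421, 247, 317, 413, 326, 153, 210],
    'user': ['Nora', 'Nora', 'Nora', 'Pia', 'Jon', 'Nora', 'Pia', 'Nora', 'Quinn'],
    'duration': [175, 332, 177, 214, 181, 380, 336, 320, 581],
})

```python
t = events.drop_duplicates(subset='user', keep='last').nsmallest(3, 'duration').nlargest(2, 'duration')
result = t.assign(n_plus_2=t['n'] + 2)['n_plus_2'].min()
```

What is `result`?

155

drop duplicate user (keep=last):
  device    n   user  duration
4    ios  317    Jon       181
6    web  326    Pia       336
7    web  153   Nora       320
8    ios  210  Quinn       581
take 3 rows with smallest duration:
  device    n  user  duration
4    ios  317   Jon       181
7    web  153  Nora       320
6    web  326   Pia       336
take 2 rows with largest duration:
  device    n  user  duration
6    web  326   Pia       336
7    web  153  Nora       320
add column n_plus_2 = t['n'] + 2:
  device    n  user  duration  n_plus_2
6    web  326   Pia       336       328
7    web  153  Nora       320       155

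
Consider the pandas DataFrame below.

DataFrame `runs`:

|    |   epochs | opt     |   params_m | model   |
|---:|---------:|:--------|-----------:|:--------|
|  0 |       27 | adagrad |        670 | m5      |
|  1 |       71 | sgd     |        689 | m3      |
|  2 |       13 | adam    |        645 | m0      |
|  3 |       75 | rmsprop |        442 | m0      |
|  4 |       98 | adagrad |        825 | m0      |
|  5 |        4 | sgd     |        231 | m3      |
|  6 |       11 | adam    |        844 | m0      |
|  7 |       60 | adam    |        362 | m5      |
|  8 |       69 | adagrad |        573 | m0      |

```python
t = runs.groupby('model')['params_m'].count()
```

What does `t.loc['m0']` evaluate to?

group by model, count of params_m:
model
m0    5
m3    2
m5    2
Name: params_m, dtype: int64

5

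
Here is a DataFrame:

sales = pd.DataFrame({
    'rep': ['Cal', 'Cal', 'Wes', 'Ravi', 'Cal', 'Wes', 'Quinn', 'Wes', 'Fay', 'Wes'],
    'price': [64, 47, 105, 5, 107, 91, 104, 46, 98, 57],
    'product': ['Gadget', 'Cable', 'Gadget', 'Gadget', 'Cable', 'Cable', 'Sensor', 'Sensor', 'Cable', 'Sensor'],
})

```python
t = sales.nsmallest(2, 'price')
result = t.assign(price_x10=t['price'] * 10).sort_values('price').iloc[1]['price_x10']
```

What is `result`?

take 2 rows with smallest price:
    rep  price product
3  Ravi      5  Gadget
7   Wes     46  Sensor
add column price_x10 = t['price'] * 10:
    rep  price product  price_x10
3  Ravi      5  Gadget         50
7   Wes     46  Sensor        460
sort by price:
    rep  price product  price_x10
3  Ravi      5  Gadget         50
7   Wes     46  Sensor        460
The value at position 1, column 'price_x10' is 460.

460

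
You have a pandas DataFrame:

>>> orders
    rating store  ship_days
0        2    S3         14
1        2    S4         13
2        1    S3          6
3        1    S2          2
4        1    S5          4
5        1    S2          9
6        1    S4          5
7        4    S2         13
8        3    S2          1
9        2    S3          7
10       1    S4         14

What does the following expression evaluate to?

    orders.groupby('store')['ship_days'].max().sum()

45

group by store, max of ship_days:
store
S2    13
S3    14
S4    14
S5     4
Name: ship_days, dtype: int64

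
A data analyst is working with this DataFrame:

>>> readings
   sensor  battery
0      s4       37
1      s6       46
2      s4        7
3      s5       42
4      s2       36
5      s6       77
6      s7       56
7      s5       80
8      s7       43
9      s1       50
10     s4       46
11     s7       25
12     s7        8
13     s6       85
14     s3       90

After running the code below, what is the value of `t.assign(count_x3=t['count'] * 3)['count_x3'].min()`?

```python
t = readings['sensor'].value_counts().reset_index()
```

value_counts of sensor:
sensor
s7    4
s4    3
s6    3
s5    2
s2    1
s1    1
s3    1
Name: count, dtype: int64
reset_index():
  sensor  count
0     s7      4
1     s4      3
2     s6      3
3     s5      2
4     s2      1
5     s1      1
6     s3      1
add column count_x3 = t['count'] * 3:
  sensor  count  count_x3
0     s7      4        12
1     s4      3         9
2     s6      3         9
3     s5      2         6
4     s2      1         3
5     s1      1         3
6     s3      1         3
Finally, min of column 'count_x3' = 3.

3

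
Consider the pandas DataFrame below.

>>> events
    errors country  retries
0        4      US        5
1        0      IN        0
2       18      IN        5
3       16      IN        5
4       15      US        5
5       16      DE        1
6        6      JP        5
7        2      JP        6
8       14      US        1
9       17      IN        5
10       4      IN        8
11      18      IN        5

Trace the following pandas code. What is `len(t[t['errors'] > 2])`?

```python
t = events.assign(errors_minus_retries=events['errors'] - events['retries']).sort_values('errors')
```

10

add column errors_minus_retries = events['errors'] - events['retries']:
    errors country  retries  errors_minus_retries
0        4      US        5                    -1
1        0      IN        0                     0
2       18      IN        5                    13
3       16      IN        5                    11
4       15      US        5                    10
5       16      DE        1                    15
6        6      JP        5                     1
7        2      JP        6                    -4
8       14      US        1                    13
9       17      IN        5                    12
10       4      IN        8                    -4
11      18      IN        5                    13
sort by errors:
    errors country  retries  errors_minus_retries
1        0      IN        0                     0
7        2      JP        6                    -4
0        4      US        5                    -1
10       4      IN        8                    -4
6        6      JP        5                     1
8       14      US        1                    13
4       15      US        5                    10
3       16      IN        5                    11
5       16      DE        1                    15
9       17      IN        5                    12
2       18      IN        5                    13
11      18      IN        5                    13
filter rows where errors > 2:
    errors country  retries  errors_minus_retries
0        4      US        5                    -1
10       4      IN        8                    -4
6        6      JP        5                     1
8       14      US        1                    13
4       15      US        5                    10
3       16      IN        5                    11
5       16      DE        1                    15
9       17      IN        5                    12
2       18      IN        5                    13
11      18      IN        5                    13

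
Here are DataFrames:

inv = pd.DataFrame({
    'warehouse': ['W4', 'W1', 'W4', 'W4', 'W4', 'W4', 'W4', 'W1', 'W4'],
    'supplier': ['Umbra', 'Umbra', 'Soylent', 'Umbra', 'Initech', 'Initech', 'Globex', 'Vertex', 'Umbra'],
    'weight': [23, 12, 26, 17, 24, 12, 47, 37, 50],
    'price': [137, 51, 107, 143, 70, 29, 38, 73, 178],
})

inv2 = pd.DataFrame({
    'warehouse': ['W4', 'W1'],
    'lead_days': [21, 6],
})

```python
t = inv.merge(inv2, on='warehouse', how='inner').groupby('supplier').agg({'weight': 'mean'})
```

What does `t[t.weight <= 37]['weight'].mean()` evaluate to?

26.625

merge on 'warehouse' (how='inner') → 9 rows:
  warehouse supplier  weight  price  lead_days
0        W4    Umbra      23    137         21
1        W1    Umbra      12     51          6
2        W4  Soylent      26    107         21
3        W4    Umbra      17    143         21
4        W4  Initech      24     70         21
5        W4  Initech      12     29         21
6        W4   Globex      47     38         21
7        W1   Vertex      37     73          6
8        W4    Umbra      50    178         21
group by supplier, mean of weight:
          weight
supplier        
Globex      47.0
Initech     18.0
Soylent     26.0
Umbra       25.5
Vertex      37.0
filter rows where weight <= 37:
          weight
supplier        
Initech     18.0
Soylent     26.0
Umbra       25.5
Vertex      37.0
Taking the mean of column 'weight' gives 26.625.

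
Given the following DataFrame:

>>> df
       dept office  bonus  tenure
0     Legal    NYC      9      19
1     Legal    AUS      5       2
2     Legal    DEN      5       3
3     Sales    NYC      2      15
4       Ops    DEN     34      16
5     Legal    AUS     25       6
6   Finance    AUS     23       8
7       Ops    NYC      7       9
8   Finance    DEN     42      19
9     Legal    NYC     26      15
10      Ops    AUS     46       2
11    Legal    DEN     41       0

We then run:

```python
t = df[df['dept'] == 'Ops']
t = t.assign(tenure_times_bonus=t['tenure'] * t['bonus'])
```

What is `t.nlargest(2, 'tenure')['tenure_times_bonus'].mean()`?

303.5

filter rows where dept == 'Ops':
   dept office  bonus  tenure
4   Ops    DEN     34      16
7   Ops    NYC      7       9
10  Ops    AUS     46       2
add column tenure_times_bonus = t['tenure'] * t['bonus']:
   dept office  bonus  tenure  tenure_times_bonus
4   Ops    DEN     34      16                 544
7   Ops    NYC      7       9                  63
10  Ops    AUS     46       2                  92
take 2 rows with largest tenure:
  dept office  bonus  tenure  tenure_times_bonus
4  Ops    DEN     34      16                 544
7  Ops    NYC      7       9                  63
Reading off the mean of column 'tenure_times_bonus', we get 303.5.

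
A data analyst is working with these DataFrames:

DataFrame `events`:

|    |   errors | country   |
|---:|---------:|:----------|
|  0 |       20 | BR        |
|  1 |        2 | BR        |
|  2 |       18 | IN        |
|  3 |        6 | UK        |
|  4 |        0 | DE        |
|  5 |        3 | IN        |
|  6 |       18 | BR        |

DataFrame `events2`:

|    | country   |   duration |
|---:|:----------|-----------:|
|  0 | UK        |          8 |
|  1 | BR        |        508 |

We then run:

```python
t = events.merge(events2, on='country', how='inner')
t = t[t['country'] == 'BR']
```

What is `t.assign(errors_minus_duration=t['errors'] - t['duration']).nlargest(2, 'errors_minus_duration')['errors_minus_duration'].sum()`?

-978

merge on 'country' (how='inner') → 4 rows:
   errors country  duration
0      20      BR       508
1       2      BR       508
2       6      UK         8
3      18      BR       508
filter rows where country == 'BR':
   errors country  duration
0      20      BR       508
1       2      BR       508
3      18      BR       508
add column errors_minus_duration = t['errors'] - t['duration']:
   errors country  duration  errors_minus_duration
0      20      BR       508                   -488
1       2      BR       508                   -506
3      18      BR       508                   -490
take 2 rows with largest errors_minus_duration:
   errors country  duration  errors_minus_duration
0      20      BR       508                   -488
3      18      BR       508                   -490
sum of column 'errors_minus_duration' → -978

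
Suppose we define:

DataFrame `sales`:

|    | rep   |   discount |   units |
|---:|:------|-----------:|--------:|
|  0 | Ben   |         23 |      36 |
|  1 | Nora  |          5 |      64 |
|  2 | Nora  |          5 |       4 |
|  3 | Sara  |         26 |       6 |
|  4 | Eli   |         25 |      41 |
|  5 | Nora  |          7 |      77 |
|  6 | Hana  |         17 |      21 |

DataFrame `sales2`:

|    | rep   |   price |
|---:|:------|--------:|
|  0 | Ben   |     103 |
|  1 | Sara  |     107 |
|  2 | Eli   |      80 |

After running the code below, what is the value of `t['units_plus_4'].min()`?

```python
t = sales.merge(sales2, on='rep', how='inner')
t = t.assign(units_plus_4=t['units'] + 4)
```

merge on 'rep' (how='inner') → 3 rows:
    rep  discount  units  price
0   Ben        23     36    103
1  Sara        26      6    107
2   Eli        25     41     80
add column units_plus_4 = t['units'] + 4:
    rep  discount  units  price  units_plus_4
0   Ben        23     36    103            40
1  Sara        26      6    107            10
2   Eli        25     41     80            45
Then the min of column 'units_plus_4': 10

10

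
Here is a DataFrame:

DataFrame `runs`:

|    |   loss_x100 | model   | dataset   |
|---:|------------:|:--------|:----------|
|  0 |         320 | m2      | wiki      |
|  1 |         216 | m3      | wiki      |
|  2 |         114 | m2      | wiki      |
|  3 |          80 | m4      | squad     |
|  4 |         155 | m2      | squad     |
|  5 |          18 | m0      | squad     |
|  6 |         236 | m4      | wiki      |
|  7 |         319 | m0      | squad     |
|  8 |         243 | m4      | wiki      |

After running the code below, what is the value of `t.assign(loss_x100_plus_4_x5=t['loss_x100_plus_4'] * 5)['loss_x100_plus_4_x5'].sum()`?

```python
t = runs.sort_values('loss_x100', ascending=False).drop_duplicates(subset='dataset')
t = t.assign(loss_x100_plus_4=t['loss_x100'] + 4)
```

sort by loss_x100 descending:
   loss_x100 model dataset
0        320    m2    wiki
7        319    m0   squad
8        243    m4    wiki
6        236    m4    wiki
1        216    m3    wiki
4        155    m2   squad
2        114    m2    wiki
3         80    m4   squad
5         18    m0   squad
drop duplicate dataset (keep=first):
   loss_x100 model dataset
0        320    m2    wiki
7        319    m0   squad
add column loss_x100_plus_4 = t['loss_x100'] + 4:
   loss_x100 model dataset  loss_x100_plus_4
0        320    m2    wiki               324
7        319    m0   squad               323
add column loss_x100_plus_4_x5 = t['loss_x100_plus_4'] * 5:
   loss_x100 model dataset  loss_x100_plus_4  loss_x100_plus_4_x5
0        320    m2    wiki               324                 1620
7        319    m0   squad               323                 1615

3235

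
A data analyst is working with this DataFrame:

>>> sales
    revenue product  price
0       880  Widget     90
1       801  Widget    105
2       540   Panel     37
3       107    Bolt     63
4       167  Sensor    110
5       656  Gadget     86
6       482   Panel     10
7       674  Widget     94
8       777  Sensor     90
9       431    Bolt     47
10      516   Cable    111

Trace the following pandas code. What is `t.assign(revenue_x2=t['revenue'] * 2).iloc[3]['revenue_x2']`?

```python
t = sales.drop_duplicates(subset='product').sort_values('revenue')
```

1080

drop duplicate product (keep=first):
    revenue product  price
0       880  Widget     90
2       540   Panel     37
3       107    Bolt     63
4       167  Sensor    110
5       656  Gadget     86
10      516   Cable    111
sort by revenue:
    revenue product  price
3       107    Bolt     63
4       167  Sensor    110
10      516   Cable    111
2       540   Panel     37
5       656  Gadget     86
0       880  Widget     90
add column revenue_x2 = t['revenue'] * 2:
    revenue product  price  revenue_x2
3       107    Bolt     63         214
4       167  Sensor    110         334
10      516   Cable    111        1032
2       540   Panel     37        1080
5       656  Gadget     86        1312
0       880  Widget     90        1760
So iloc[3]['revenue_x2'] = 1080.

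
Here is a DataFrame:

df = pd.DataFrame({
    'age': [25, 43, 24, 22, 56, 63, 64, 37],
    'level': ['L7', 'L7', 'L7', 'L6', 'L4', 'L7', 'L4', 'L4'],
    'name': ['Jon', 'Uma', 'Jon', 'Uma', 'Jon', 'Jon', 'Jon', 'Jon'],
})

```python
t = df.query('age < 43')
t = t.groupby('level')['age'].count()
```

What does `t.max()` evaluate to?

2

filter rows where age < 43:
   age level name
0   25    L7  Jon
2   24    L7  Jon
3   22    L6  Uma
7   37    L4  Jon
group by level, count of age:
level
L4    1
L6    1
L7    2
Name: age, dtype: int64
So max() = 2.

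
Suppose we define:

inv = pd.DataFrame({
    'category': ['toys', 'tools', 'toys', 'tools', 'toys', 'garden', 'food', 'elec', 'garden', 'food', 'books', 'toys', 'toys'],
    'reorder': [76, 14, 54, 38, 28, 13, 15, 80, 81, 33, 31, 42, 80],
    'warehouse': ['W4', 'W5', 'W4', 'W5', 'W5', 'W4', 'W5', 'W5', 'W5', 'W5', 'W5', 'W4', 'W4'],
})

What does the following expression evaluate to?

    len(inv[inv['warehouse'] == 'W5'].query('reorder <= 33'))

filter rows where warehouse == 'W5':
   category  reorder warehouse
1     tools       14        W5
3     tools       38        W5
4      toys       28        W5
6      food       15        W5
7      elec       80        W5
8    garden       81        W5
9      food       33        W5
10    books       31        W5
filter rows where reorder <= 33:
   category  reorder warehouse
1     tools       14        W5
4      toys       28        W5
6      food       15        W5
9      food       33        W5
10    books       31        W5
Reading off the number of rows, we get 5.

5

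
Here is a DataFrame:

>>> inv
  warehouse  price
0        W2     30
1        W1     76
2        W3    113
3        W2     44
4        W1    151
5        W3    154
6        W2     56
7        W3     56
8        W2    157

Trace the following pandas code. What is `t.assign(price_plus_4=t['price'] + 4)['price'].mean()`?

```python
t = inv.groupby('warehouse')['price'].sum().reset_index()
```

group by warehouse, sum of price:
warehouse
W1    227
W2    287
W3    323
Name: price, dtype: int64
reset_index():
  warehouse  price
0        W1    227
1        W2    287
2        W3    323
add column price_plus_4 = t['price'] + 4:
  warehouse  price  price_plus_4
0        W1    227           231
1        W2    287           291
2        W3    323           327
So mean() = 279.0.

279.0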